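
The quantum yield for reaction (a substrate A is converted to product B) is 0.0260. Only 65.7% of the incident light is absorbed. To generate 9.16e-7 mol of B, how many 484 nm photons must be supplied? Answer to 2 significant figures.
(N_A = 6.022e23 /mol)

Photons that must be absorbed: 9.16e-7 / 0.0260 = 3.523e-5 mol.
Incident photons needed: 3.523e-5 / 0.657 = 5.362e-5 mol.
Photon count: 5.362e-5 × 6.022e23 = 3.2e19.

3.2e19 photons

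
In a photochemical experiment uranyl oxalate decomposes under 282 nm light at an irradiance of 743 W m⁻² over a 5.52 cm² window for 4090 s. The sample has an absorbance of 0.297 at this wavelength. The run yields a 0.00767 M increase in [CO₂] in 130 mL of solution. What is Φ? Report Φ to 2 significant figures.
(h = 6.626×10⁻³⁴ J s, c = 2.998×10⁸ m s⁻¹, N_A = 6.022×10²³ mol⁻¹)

Product: (0.00767 M)(0.13 L) = 9.971×10⁻⁴ mol.
Photon energy at 282 nm: hc/λ = (6.626×10⁻³⁴)(2.998×10⁸)/(282×10⁻⁹) = 7.044×10⁻¹⁹ J.
Energy delivered: (743 W m⁻²)(5.52×10⁻⁴ m²)(4090 s) = 1677 J.
Photons incident: 1677 / 7.044×10⁻¹⁹ = 2.381×10²¹, i.e. 2.381×10²¹/6.022×10²³ = 0.003954 mol.
Fraction absorbed: 1 − 10^(−0.297) = 0.4953.
Photons absorbed: 0.4953 × 0.003954 = 0.001958 mol.
Φ = 9.971×10⁻⁴ mol / 0.001958 mol photons = 0.51.

Φ = 0.51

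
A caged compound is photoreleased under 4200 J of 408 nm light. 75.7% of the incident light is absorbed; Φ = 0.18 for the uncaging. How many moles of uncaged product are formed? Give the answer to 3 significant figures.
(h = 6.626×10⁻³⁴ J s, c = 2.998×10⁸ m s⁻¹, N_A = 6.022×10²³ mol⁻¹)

Photon energy at 408 nm: hc/λ = (6.626×10⁻³⁴)(2.998×10⁸)/(408×10⁻⁹) = 4.869×10⁻¹⁹ J.
Photons incident: 4200 / 4.869×10⁻¹⁹ = 8.626×10²¹, i.e. 8.626×10²¹/6.022×10²³ = 0.01432 mol.
Photons absorbed: 0.757 × 0.01432 = 0.01084 mol.
Product: Φ × n_abs = 0.18 × 0.01084 = 0.001951 mol.

0.00195 mol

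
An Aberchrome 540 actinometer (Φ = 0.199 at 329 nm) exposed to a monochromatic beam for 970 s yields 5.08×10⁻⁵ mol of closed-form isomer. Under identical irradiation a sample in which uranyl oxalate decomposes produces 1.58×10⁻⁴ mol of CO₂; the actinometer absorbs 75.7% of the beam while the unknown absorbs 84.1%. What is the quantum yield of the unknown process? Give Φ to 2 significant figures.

Photons absorbed by the actinometer: 5.08×10⁻⁵ / 0.199 = 2.553×10⁻⁴ mol.
Incident flux: 2.553×10⁻⁴ / 0.757 = 3.373×10⁻⁴ einstein.
Absorbed by unknown: 0.841 × 3.373×10⁻⁴ = 2.837×10⁻⁴ mol.
Φ(unknown) = 1.58×10⁻⁴ / 2.837×10⁻⁴ = 0.56.

Φ = 0.56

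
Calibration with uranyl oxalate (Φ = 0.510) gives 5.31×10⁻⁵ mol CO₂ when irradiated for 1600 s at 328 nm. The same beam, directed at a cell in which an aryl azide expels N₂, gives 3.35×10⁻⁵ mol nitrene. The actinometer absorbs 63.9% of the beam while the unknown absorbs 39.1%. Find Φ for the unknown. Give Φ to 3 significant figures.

Φ = 0.526

Photons absorbed by the actinometer: 5.31×10⁻⁵ / 0.510 = 1.041×10⁻⁴ mol.
Incident flux: 1.041×10⁻⁴ / 0.639 = 1.629×10⁻⁴ einstein.
Absorbed by unknown: 0.391 × 1.629×10⁻⁴ = 6.369×10⁻⁵ mol.
Φ(unknown) = 3.35×10⁻⁵ / 6.369×10⁻⁵ = 0.526.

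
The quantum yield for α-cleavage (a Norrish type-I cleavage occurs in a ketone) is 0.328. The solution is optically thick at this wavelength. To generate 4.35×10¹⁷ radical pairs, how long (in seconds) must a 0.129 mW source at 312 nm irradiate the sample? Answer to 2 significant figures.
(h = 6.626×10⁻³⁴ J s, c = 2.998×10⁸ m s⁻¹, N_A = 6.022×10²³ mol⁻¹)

Product: 4.35×10¹⁷ / 6.022×10²³ = 7.224×10⁻⁷ mol.
Photons that must be absorbed: 7.224×10⁻⁷ / 0.328 = 2.202×10⁻⁶ mol.
Photon energy: hc/λ = 6.367×10⁻¹⁹ J; per mole, 3.834×10⁵ J mol⁻¹.
Energy required: 2.202×10⁻⁶ × 3.834×10⁵ = 0.8442 J.
Time: 0.8442 J / 0.000129 W = 6500 s.

t ≈ 6500 s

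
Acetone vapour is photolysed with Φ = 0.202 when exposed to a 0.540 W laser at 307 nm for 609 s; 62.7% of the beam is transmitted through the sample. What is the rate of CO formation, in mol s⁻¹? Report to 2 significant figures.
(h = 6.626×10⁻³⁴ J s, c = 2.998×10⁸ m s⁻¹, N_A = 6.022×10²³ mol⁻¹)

1.0×10⁻⁷ mol s⁻¹

Photon energy at 307 nm: hc/λ = (6.626×10⁻³⁴)(2.998×10⁸)/(307×10⁻⁹) = 6.471×10⁻¹⁹ J.
Energy delivered: (0.540 W)(609 s) = 328.9 J.
Photons incident: 328.9 / 6.471×10⁻¹⁹ = 5.083×10²⁰, i.e. 5.083×10²⁰/6.022×10²³ = 8.441×10⁻⁴ mol.
Fraction absorbed: 1 − 62.7/100 = 0.3730.
Photons absorbed: 0.3730 × 8.441×10⁻⁴ = 3.148×10⁻⁴ mol.
Product formed: 0.202 × 3.148×10⁻⁴ = 6.359×10⁻⁵ mol.
Rate: 6.359×10⁻⁵ / 609 s = 1.0×10⁻⁷ mol s⁻¹.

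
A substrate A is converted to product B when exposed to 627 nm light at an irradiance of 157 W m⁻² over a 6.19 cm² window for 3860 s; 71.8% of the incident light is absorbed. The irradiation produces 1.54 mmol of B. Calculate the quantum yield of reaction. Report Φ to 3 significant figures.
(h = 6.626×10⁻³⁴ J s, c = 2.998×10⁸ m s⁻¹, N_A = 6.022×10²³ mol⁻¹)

Φ = 1.09

Product: 1.54 mmol = 0.00154 mol.
Photon energy at 627 nm: hc/λ = (6.626×10⁻³⁴)(2.998×10⁸)/(627×10⁻⁹) = 3.168×10⁻¹⁹ J.
Energy delivered: (157 W m⁻²)(6.19×10⁻⁴ m²)(3860 s) = 375.1 J.
Photons incident: 375.1 / 3.168×10⁻¹⁹ = 1.184×10²¹, i.e. 1.184×10²¹/6.022×10²³ = 0.001966 mol.
Photons absorbed: 0.718 × 0.001966 = 0.001412 mol.
Φ = 0.00154 mol / 0.001412 mol photons = 1.09.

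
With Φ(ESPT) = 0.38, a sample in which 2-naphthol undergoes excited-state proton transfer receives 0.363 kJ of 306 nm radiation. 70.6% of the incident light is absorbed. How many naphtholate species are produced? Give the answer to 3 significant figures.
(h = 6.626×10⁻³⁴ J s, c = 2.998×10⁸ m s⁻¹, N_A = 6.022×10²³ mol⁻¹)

Photon energy at 306 nm: hc/λ = (6.626×10⁻³⁴)(2.998×10⁸)/(306×10⁻⁹) = 6.492×10⁻¹⁹ J.
Incident energy: 0.363 kJ = 363 J.
Photons incident: 363 / 6.492×10⁻¹⁹ = 5.591×10²⁰, i.e. 5.591×10²⁰/6.022×10²³ = 9.284×10⁻⁴ mol.
Photons absorbed: 0.706 × 9.284×10⁻⁴ = 6.555×10⁻⁴ mol.
Product: Φ × n_abs = 0.38 × 6.555×10⁻⁴ = 2.491×10⁻⁴ mol.
As a count: 2.491×10⁻⁴ × 6.022×10²³ = 1.50×10²⁰.

1.50×10²⁰ species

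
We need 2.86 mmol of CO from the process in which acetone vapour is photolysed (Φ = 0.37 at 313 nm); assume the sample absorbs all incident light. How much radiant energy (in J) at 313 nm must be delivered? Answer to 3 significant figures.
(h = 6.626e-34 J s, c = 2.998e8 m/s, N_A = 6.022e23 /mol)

Product: 2.86 mmol = 0.00286 mol.
Photons that must be absorbed: 0.00286 / 0.37 = 0.007730 mol.
Photon energy: hc/λ = 6.347e-19 J; per mole, 3.822e5 J mol⁻¹.
Energy required: 0.007730 × 3.822e5 = 2950 J.

2950 J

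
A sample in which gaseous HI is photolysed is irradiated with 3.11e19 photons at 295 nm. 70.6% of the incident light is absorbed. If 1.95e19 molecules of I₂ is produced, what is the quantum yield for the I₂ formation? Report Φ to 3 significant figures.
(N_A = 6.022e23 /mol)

Φ = 0.888

Product: 1.95e19 / 6.022e23 = 3.238e-5 mol.
Moles of photons: 3.11e19 / 6.022e23 = 5.164e-5 mol.
Photons absorbed: 0.706 × 5.164e-5 = 3.646e-5 mol.
Φ = 3.238e-5 mol / 3.646e-5 mol photons = 0.888.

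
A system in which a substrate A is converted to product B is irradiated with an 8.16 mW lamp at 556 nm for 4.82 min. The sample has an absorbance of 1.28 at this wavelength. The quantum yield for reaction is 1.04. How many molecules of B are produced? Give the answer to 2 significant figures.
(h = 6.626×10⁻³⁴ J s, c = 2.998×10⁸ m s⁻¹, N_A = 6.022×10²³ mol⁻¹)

6.5×10¹⁸ molecules

Photon energy at 556 nm: hc/λ = (6.626×10⁻³⁴)(2.998×10⁸)/(556×10⁻⁹) = 3.573×10⁻¹⁹ J.
Energy delivered: (8.16 mW)(289.2 s) = 2.360 J.
Photons incident: 2.360 / 3.573×10⁻¹⁹ = 6.605×10¹⁸, i.e. 6.605×10¹⁸/6.022×10²³ = 1.097×10⁻⁵ mol.
Fraction absorbed: 1 − 10^(−1.28) = 0.9475.
Photons absorbed: 0.9475 × 1.097×10⁻⁵ = 1.039×10⁻⁵ mol.
Product: Φ × n_abs = 1.04 × 1.039×10⁻⁵ = 1.081×10⁻⁵ mol.
As a count: 1.081×10⁻⁵ × 6.022×10²³ = 6.5×10¹⁸.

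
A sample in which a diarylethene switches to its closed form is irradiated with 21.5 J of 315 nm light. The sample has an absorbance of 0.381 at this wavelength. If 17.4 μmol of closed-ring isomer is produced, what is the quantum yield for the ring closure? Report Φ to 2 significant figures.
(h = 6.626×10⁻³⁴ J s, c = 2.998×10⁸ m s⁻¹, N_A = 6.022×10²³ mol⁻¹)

Product: 17.4 μmol = 1.74×10⁻⁵ mol.
Photon energy at 315 nm: hc/λ = (6.626×10⁻³⁴)(2.998×10⁸)/(315×10⁻⁹) = 6.306×10⁻¹⁹ J.
Photons incident: 21.5 / 6.306×10⁻¹⁹ = 3.409×10¹⁹, i.e. 3.409×10¹⁹/6.022×10²³ = 5.661×10⁻⁵ mol.
Fraction absorbed: 1 − 10^(−0.381) = 0.5841.
Photons absorbed: 0.5841 × 5.661×10⁻⁵ = 3.307×10⁻⁵ mol.
Φ = 1.74×10⁻⁵ mol / 3.307×10⁻⁵ mol photons = 0.53.

Φ = 0.53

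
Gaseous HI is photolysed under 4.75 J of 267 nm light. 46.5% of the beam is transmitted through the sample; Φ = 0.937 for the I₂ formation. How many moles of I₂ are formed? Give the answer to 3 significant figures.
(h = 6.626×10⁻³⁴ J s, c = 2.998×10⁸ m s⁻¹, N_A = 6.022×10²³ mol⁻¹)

Photon energy at 267 nm: hc/λ = (6.626×10⁻³⁴)(2.998×10⁸)/(267×10⁻⁹) = 7.440×10⁻¹⁹ J.
Photons incident: 4.75 / 7.440×10⁻¹⁹ = 6.384×10¹⁸, i.e. 6.384×10¹⁸/6.022×10²³ = 1.060×10⁻⁵ mol.
Fraction absorbed: 1 − 46.5/100 = 0.5350.
Photons absorbed: 0.5350 × 1.060×10⁻⁵ = 5.671×10⁻⁶ mol.
Product: Φ × n_abs = 0.937 × 5.671×10⁻⁶ = 5.314×10⁻⁶ mol.

5.31×10⁻⁶ mol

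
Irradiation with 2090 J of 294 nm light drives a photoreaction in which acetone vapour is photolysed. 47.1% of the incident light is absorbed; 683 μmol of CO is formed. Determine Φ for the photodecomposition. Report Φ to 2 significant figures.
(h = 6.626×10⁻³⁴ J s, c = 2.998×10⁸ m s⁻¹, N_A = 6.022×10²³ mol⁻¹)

Product: 683 μmol = 6.83×10⁻⁴ mol.
Photon energy at 294 nm: hc/λ = (6.626×10⁻³⁴)(2.998×10⁸)/(294×10⁻⁹) = 6.757×10⁻¹⁹ J.
Photons incident: 2090 / 6.757×10⁻¹⁹ = 3.093×10²¹, i.e. 3.093×10²¹/6.022×10²³ = 0.005136 mol.
Photons absorbed: 0.471 × 0.005136 = 0.002419 mol.
Φ = 6.83×10⁻⁴ mol / 0.002419 mol photons = 0.28.

Φ = 0.28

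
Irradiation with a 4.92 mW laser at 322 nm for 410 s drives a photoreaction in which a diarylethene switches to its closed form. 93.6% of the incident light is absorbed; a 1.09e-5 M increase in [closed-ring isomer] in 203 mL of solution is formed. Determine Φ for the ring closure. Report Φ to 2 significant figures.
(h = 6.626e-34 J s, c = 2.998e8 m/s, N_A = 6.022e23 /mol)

Product: (1.09e-5 M)(0.203 L) = 2.213e-6 mol.
Photon energy at 322 nm: hc/λ = (6.626e-34)(2.998e8)/(322e-9) = 6.169e-19 J.
Energy delivered: (4.92 mW)(410 s) = 2.017 J.
Photons incident: 2.017 / 6.169e-19 = 3.270e18, i.e. 3.270e18/6.022e23 = 5.430e-6 mol.
Photons absorbed: 0.936 × 5.430e-6 = 5.082e-6 mol.
Φ = 2.213e-6 mol / 5.082e-6 mol photons = 0.44.

Φ = 0.44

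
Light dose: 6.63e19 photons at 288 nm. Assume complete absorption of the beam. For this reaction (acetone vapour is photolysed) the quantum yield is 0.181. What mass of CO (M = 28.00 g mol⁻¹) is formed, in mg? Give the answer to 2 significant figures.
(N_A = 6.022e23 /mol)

0.56 mg

Moles of photons: 6.63e19 / 6.022e23 = 1.101e-4 mol.
Product: Φ × n_abs = 0.181 × 1.101e-4 = 1.993e-5 mol.
Mass: 1.993e-5 × 28.00 = 5.580e-4 g = 0.56 mg.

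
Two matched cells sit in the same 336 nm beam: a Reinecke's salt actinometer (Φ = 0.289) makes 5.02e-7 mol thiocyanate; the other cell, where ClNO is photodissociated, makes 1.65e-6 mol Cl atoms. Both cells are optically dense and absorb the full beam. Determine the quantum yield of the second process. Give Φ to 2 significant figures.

Photons absorbed by the actinometer: 5.02e-7 / 0.289 = 1.737e-6 mol.
Φ(unknown) = 1.65e-6 / 1.737e-6 = 0.95.

Φ = 0.95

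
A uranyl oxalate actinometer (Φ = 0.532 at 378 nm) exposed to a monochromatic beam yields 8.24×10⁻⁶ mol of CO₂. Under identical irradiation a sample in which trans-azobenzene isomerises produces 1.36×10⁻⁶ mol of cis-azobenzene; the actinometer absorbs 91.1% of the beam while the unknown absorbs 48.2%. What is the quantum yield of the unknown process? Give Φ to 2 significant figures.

Photons absorbed by the actinometer: 8.24×10⁻⁶ / 0.532 = 1.549×10⁻⁵ mol.
Incident flux: 1.549×10⁻⁵ / 0.911 = 1.700×10⁻⁵ einstein.
Absorbed by unknown: 0.482 × 1.700×10⁻⁵ = 8.194×10⁻⁶ mol.
Φ(unknown) = 1.36×10⁻⁶ / 8.194×10⁻⁶ = 0.17.

Φ = 0.17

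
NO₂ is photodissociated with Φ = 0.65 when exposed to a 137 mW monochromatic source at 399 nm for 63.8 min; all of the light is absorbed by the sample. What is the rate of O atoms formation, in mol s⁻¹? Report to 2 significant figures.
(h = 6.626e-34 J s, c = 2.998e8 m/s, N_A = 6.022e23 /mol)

3.0e-7 mol s⁻¹

Photon energy at 399 nm: hc/λ = (6.626e-34)(2.998e8)/(399e-9) = 4.979e-19 J.
Energy delivered: (137 mW)(3828 s) = 524.4 J.
Photons incident: 524.4 / 4.979e-19 = 1.053e21, i.e. 1.053e21/6.022e23 = 0.001749 mol.
Product formed: 0.65 × 0.001749 = 0.001137 mol.
Rate: 0.001137 / 3828 s = 3.0e-7 mol s⁻¹.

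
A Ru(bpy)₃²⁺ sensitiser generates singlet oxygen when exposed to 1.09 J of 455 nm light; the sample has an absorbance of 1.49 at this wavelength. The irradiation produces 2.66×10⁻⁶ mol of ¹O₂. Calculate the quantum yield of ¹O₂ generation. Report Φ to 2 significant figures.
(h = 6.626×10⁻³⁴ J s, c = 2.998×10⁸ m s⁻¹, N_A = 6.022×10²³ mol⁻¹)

Φ = 0.66

Photon energy at 455 nm: hc/λ = (6.626×10⁻³⁴)(2.998×10⁸)/(455×10⁻⁹) = 4.366×10⁻¹⁹ J.
Photons incident: 1.09 / 4.366×10⁻¹⁹ = 2.497×10¹⁸, i.e. 2.497×10¹⁸/6.022×10²³ = 4.146×10⁻⁶ mol.
Fraction absorbed: 1 − 10^(−1.49) = 0.9676.
Photons absorbed: 0.9676 × 4.146×10⁻⁶ = 4.012×10⁻⁶ mol.
Φ = 2.66×10⁻⁶ mol / 4.012×10⁻⁶ mol photons = 0.66.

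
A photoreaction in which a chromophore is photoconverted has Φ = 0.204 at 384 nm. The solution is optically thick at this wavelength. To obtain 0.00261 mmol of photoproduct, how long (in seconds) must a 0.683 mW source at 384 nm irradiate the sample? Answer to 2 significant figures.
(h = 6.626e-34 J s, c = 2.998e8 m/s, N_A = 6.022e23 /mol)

Product: 0.00261 mmol = 2.61e-6 mol.
Photons that must be absorbed: 2.61e-6 / 0.204 = 1.279e-5 mol.
Photon energy: hc/λ = 5.173e-19 J; per mole, 3.115e5 J mol⁻¹.
Energy required: 1.279e-5 × 3.115e5 = 3.984 J.
Time: 3.984 J / 0.000683 W = 5800 s.

t ≈ 5800 s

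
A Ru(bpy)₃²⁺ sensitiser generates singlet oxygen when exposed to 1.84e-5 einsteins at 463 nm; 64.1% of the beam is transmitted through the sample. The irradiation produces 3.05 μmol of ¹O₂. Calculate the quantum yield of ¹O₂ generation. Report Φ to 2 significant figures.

Product: 3.05 μmol = 3.05e-6 mol.
Fraction absorbed: 1 − 64.1/100 = 0.3590.
Photons absorbed: 0.3590 × 1.84e-5 = 6.606e-6 mol.
Φ = 3.05e-6 mol / 6.606e-6 mol photons = 0.46.

Φ = 0.46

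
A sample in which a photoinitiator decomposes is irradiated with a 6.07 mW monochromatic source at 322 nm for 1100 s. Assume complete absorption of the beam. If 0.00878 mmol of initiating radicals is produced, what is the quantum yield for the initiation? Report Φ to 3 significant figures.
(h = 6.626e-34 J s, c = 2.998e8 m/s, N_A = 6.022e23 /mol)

Φ = 0.489

Product: 0.00878 mmol = 8.78e-6 mol.
Photon energy at 322 nm: hc/λ = (6.626e-34)(2.998e8)/(322e-9) = 6.169e-19 J.
Energy delivered: (6.07 mW)(1100 s) = 6.677 J.
Photons incident: 6.677 / 6.169e-19 = 1.082e19, i.e. 1.082e19/6.022e23 = 1.797e-5 mol.
Φ = 8.78e-6 mol / 1.797e-5 mol photons = 0.489.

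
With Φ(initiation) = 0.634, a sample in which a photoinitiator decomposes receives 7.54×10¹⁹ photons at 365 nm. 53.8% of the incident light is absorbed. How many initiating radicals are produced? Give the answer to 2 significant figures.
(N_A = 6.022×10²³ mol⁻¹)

2.6×10¹⁹ initiating radicals

Moles of photons: 7.54×10¹⁹ / 6.022×10²³ = 1.252×10⁻⁴ mol.
Photons absorbed: 0.538 × 1.252×10⁻⁴ = 6.736×10⁻⁵ mol.
Product: Φ × n_abs = 0.634 × 6.736×10⁻⁵ = 4.271×10⁻⁵ mol.
As a count: 4.271×10⁻⁵ × 6.022×10²³ = 2.6×10¹⁹.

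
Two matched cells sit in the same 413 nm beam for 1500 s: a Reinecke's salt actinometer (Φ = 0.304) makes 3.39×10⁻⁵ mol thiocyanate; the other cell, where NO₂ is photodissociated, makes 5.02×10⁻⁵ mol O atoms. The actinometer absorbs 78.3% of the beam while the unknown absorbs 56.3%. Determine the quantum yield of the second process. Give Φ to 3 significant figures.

Photons absorbed by the actinometer: 3.39×10⁻⁵ / 0.304 = 1.115×10⁻⁴ mol.
Incident flux: 1.115×10⁻⁴ / 0.783 = 1.424×10⁻⁴ einstein.
Absorbed by unknown: 0.563 × 1.424×10⁻⁴ = 8.017×10⁻⁵ mol.
Φ(unknown) = 5.02×10⁻⁵ / 8.017×10⁻⁵ = 0.626.

Φ = 0.626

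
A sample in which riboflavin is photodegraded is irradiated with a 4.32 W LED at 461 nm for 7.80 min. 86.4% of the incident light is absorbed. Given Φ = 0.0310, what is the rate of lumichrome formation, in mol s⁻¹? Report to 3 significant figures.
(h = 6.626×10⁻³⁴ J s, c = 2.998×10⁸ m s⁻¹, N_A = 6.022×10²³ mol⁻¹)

4.46×10⁻⁷ mol s⁻¹

Photon energy at 461 nm: hc/λ = (6.626×10⁻³⁴)(2.998×10⁸)/(461×10⁻⁹) = 4.309×10⁻¹⁹ J.
Energy delivered: (4.32 W)(468 s) = 2022 J.
Photons incident: 2022 / 4.309×10⁻¹⁹ = 4.693×10²¹, i.e. 4.693×10²¹/6.022×10²³ = 0.007793 mol.
Photons absorbed: 0.864 × 0.007793 = 0.006733 mol.
Product formed: 0.0310 × 0.006733 = 2.087×10⁻⁴ mol.
Rate: 2.087×10⁻⁴ / 468 s = 4.46×10⁻⁷ mol s⁻¹.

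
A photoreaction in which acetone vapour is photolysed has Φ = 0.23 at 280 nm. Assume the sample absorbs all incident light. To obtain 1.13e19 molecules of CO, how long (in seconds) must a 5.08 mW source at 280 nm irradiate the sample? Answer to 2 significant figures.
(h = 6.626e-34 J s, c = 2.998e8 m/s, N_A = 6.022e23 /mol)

t ≈ 6900 s

Product: 1.13e19 / 6.022e23 = 1.876e-5 mol.
Photons that must be absorbed: 1.876e-5 / 0.23 = 8.157e-5 mol.
Photon energy: hc/λ = 7.095e-19 J; per mole, 4.273e5 J mol⁻¹.
Energy required: 8.157e-5 × 4.273e5 = 34.85 J.
Time: 34.85 J / 0.00508 W = 6900 s.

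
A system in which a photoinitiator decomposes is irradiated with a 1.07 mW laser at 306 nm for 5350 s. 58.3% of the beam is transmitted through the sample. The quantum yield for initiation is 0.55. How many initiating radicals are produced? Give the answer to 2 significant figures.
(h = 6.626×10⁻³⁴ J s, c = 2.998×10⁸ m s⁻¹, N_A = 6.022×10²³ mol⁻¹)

Photon energy at 306 nm: hc/λ = (6.626×10⁻³⁴)(2.998×10⁸)/(306×10⁻⁹) = 6.492×10⁻¹⁹ J.
Energy delivered: (1.07 mW)(5350 s) = 5.725 J.
Photons incident: 5.725 / 6.492×10⁻¹⁹ = 8.819×10¹⁸, i.e. 8.819×10¹⁸/6.022×10²³ = 1.464×10⁻⁵ mol.
Fraction absorbed: 1 − 58.3/100 = 0.4170.
Photons absorbed: 0.4170 × 1.464×10⁻⁵ = 6.105×10⁻⁶ mol.
Product: Φ × n_abs = 0.55 × 6.105×10⁻⁶ = 3.358×10⁻⁶ mol.
As a count: 3.358×10⁻⁶ × 6.022×10²³ = 2.0×10¹⁸.

2.0×10¹⁸ initiating radicals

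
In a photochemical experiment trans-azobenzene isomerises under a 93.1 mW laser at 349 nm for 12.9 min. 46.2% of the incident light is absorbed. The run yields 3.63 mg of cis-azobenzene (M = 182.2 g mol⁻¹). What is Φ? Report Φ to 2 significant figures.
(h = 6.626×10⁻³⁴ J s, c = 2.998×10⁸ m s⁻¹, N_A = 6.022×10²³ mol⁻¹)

Φ = 0.21

Product: 3.63 mg / 182.2 g mol⁻¹ = 1.992×10⁻⁵ mol.
Photon energy at 349 nm: hc/λ = (6.626×10⁻³⁴)(2.998×10⁸)/(349×10⁻⁹) = 5.692×10⁻¹⁹ J.
Energy delivered: (93.1 mW)(774 s) = 72.06 J.
Photons incident: 72.06 / 5.692×10⁻¹⁹ = 1.266×10²⁰, i.e. 1.266×10²⁰/6.022×10²³ = 2.102×10⁻⁴ mol.
Photons absorbed: 0.462 × 2.102×10⁻⁴ = 9.711×10⁻⁵ mol.
Φ = 1.992×10⁻⁵ mol / 9.711×10⁻⁵ mol photons = 0.21.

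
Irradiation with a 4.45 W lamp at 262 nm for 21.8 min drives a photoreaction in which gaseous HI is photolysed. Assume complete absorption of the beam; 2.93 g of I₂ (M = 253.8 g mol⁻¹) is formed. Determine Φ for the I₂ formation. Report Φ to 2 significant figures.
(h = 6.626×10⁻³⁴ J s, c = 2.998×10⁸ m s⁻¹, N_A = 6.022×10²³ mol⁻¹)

Product: 2.93 g / 253.8 g mol⁻¹ = 0.01154 mol.
Photon energy at 262 nm: hc/λ = (6.626×10⁻³⁴)(2.998×10⁸)/(262×10⁻⁹) = 7.582×10⁻¹⁹ J.
Energy delivered: (4.45 W)(1308 s) = 5821 J.
Photons incident: 5821 / 7.582×10⁻¹⁹ = 7.677×10²¹, i.e. 7.677×10²¹/6.022×10²³ = 0.01275 mol.
Φ = 0.01154 mol / 0.01275 mol photons = 0.91.

Φ = 0.91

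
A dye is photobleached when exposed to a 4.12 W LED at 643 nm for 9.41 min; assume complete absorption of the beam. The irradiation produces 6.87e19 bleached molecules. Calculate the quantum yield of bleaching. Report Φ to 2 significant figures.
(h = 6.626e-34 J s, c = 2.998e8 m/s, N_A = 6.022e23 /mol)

Product: 6.87e19 / 6.022e23 = 1.141e-4 mol.
Photon energy at 643 nm: hc/λ = (6.626e-34)(2.998e8)/(643e-9) = 3.089e-19 J.
Energy delivered: (4.12 W)(564.6 s) = 2326 J.
Photons incident: 2326 / 3.089e-19 = 7.530e21, i.e. 7.530e21/6.022e23 = 0.01250 mol.
Φ = 1.141e-4 mol / 0.01250 mol photons = 0.0091.

Φ = 0.0091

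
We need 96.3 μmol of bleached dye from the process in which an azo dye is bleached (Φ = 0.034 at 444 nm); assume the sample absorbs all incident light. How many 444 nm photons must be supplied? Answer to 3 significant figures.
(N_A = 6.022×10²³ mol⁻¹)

1.71×10²¹ photons

Product: 96.3 μmol = 9.63×10⁻⁵ mol.
Photons that must be absorbed: 9.63×10⁻⁵ / 0.034 = 0.002832 mol.
Photon count: 0.002832 × 6.022×10²³ = 1.71×10²¹.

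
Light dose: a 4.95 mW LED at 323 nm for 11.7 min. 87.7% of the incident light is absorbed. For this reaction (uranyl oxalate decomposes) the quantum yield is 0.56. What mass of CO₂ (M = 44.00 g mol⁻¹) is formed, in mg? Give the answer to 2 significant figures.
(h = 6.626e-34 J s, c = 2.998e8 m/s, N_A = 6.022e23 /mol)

0.20 mg

Photon energy at 323 nm: hc/λ = (6.626e-34)(2.998e8)/(323e-9) = 6.150e-19 J.
Energy delivered: (4.95 mW)(702 s) = 3.475 J.
Photons incident: 3.475 / 6.150e-19 = 5.650e18, i.e. 5.650e18/6.022e23 = 9.382e-6 mol.
Photons absorbed: 0.877 × 9.382e-6 = 8.228e-6 mol.
Product: Φ × n_abs = 0.56 × 8.228e-6 = 4.608e-6 mol.
Mass: 4.608e-6 × 44.00 = 2.028e-4 g = 0.20 mg.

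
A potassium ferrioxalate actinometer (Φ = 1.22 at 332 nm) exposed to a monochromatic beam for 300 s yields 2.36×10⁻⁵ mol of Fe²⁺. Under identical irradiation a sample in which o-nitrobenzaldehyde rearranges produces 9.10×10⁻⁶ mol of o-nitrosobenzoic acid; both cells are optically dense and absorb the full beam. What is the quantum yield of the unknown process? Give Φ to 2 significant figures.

Φ = 0.47

Photons absorbed by the actinometer: 2.36×10⁻⁵ / 1.22 = 1.934×10⁻⁵ mol.
Φ(unknown) = 9.10×10⁻⁶ / 1.934×10⁻⁵ = 0.47.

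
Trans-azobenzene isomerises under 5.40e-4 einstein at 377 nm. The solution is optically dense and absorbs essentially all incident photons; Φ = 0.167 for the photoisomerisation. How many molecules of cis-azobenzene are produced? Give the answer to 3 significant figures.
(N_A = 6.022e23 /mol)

5.43e19 molecules

Product: Φ × n_abs = 0.167 × 5.40e-4 = 9.018e-5 mol.
As a count: 9.018e-5 × 6.022e23 = 5.43e19.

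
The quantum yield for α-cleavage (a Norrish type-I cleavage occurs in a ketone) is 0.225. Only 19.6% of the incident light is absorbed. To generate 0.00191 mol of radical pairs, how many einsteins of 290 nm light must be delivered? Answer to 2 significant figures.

Photons that must be absorbed: 0.00191 / 0.225 = 0.008489 mol.
Incident photons needed: 0.008489 / 0.196 = 0.04331 mol.

0.043 einstein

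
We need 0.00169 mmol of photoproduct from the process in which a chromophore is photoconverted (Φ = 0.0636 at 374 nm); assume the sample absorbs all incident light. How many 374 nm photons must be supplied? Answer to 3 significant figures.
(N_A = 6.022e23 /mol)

Product: 0.00169 mmol = 1.69e-6 mol.
Photons that must be absorbed: 1.69e-6 / 0.0636 = 2.657e-5 mol.
Photon count: 2.657e-5 × 6.022e23 = 1.60e19.

1.60e19 photons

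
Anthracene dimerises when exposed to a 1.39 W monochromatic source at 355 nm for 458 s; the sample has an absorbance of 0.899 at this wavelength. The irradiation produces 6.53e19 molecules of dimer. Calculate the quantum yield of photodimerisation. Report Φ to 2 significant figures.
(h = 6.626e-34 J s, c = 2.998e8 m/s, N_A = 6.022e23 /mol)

Product: 6.53e19 / 6.022e23 = 1.084e-4 mol.
Photon energy at 355 nm: hc/λ = (6.626e-34)(2.998e8)/(355e-9) = 5.596e-19 J.
Energy delivered: (1.39 W)(458 s) = 636.6 J.
Photons incident: 636.6 / 5.596e-19 = 1.138e21, i.e. 1.138e21/6.022e23 = 0.001890 mol.
Fraction absorbed: 1 − 10^(−0.899) = 0.8738.
Photons absorbed: 0.8738 × 0.001890 = 0.001651 mol.
Φ = 1.084e-4 mol / 0.001651 mol photons = 0.066.

Φ = 0.066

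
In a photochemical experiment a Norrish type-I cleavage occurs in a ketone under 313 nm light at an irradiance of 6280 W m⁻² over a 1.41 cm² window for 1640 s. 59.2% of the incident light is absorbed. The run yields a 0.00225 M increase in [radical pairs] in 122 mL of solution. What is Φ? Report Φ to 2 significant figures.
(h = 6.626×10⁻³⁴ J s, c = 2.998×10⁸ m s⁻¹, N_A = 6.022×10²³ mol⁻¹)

Φ = 0.12

Product: (0.00225 M)(0.122 L) = 2.745×10⁻⁴ mol.
Photon energy at 313 nm: hc/λ = (6.626×10⁻³⁴)(2.998×10⁸)/(313×10⁻⁹) = 6.347×10⁻¹⁹ J.
Energy delivered: (6280 W m⁻²)(1.41×10⁻⁴ m²)(1640 s) = 1452 J.
Photons incident: 1452 / 6.347×10⁻¹⁹ = 2.288×10²¹, i.e. 2.288×10²¹/6.022×10²³ = 0.003799 mol.
Photons absorbed: 0.592 × 0.003799 = 0.002249 mol.
Φ = 2.745×10⁻⁴ mol / 0.002249 mol photons = 0.12.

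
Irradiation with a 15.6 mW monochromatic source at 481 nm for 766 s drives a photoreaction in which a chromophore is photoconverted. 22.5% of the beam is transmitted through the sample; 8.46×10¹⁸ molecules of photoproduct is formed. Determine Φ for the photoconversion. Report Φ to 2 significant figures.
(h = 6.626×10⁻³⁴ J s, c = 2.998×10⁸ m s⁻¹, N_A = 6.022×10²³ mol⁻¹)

Product: 8.46×10¹⁸ / 6.022×10²³ = 1.405×10⁻⁵ mol.
Photon energy at 481 nm: hc/λ = (6.626×10⁻³⁴)(2.998×10⁸)/(481×10⁻⁹) = 4.130×10⁻¹⁹ J.
Energy delivered: (15.6 mW)(766 s) = 11.95 J.
Photons incident: 11.95 / 4.130×10⁻¹⁹ = 2.893×10¹⁹, i.e. 2.893×10¹⁹/6.022×10²³ = 4.804×10⁻⁵ mol.
Fraction absorbed: 1 − 22.5/100 = 0.7750.
Photons absorbed: 0.7750 × 4.804×10⁻⁵ = 3.723×10⁻⁵ mol.
Φ = 1.405×10⁻⁵ mol / 3.723×10⁻⁵ mol photons = 0.38.

Φ = 0.38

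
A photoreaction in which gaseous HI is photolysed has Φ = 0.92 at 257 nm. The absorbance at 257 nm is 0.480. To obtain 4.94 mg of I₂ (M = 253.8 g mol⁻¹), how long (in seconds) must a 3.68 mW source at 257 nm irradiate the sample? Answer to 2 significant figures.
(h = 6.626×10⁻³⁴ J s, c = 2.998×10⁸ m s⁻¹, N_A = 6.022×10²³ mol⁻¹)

Product: 4.94 mg / 253.8 g mol⁻¹ = 1.946×10⁻⁵ mol.
Photons that must be absorbed: 1.946×10⁻⁵ / 0.92 = 2.115×10⁻⁵ mol.
Fraction absorbed: 1 − 10^(−0.480) = 0.6689.
Incident photons needed: 2.115×10⁻⁵ / 0.6689 = 3.162×10⁻⁵ mol.
Photon energy: hc/λ = 7.729×10⁻¹⁹ J; per mole, 4.654×10⁵ J mol⁻¹.
Energy required: 3.162×10⁻⁵ × 4.654×10⁵ = 14.72 J.
Time: 14.72 J / 0.00368 W = 4000 s.

t ≈ 4000 s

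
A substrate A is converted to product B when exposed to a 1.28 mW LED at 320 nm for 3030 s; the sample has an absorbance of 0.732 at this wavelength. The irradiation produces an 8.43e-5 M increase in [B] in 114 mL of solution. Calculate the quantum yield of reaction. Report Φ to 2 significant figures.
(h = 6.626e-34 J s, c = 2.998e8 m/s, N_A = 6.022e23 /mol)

Φ = 1.1

Product: (8.43e-5 M)(0.114 L) = 9.610e-6 mol.
Photon energy at 320 nm: hc/λ = (6.626e-34)(2.998e8)/(320e-9) = 6.208e-19 J.
Energy delivered: (1.28 mW)(3030 s) = 3.878 J.
Photons incident: 3.878 / 6.208e-19 = 6.247e18, i.e. 6.247e18/6.022e23 = 1.037e-5 mol.
Fraction absorbed: 1 − 10^(−0.732) = 0.8146.
Photons absorbed: 0.8146 × 1.037e-5 = 8.447e-6 mol.
Φ = 9.610e-6 mol / 8.447e-6 mol photons = 1.1.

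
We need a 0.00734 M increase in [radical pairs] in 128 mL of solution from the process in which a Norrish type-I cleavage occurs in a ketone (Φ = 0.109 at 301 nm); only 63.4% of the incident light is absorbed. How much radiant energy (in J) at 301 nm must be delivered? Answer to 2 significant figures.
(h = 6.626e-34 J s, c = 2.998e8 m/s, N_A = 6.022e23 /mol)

5400 J

Product: (0.00734 M)(0.128 L) = 9.395e-4 mol.
Photons that must be absorbed: 9.395e-4 / 0.109 = 0.008619 mol.
Incident photons needed: 0.008619 / 0.634 = 0.01359 mol.
Photon energy: hc/λ = 6.600e-19 J; per mole, 3.975e5 J mol⁻¹.
Energy required: 0.01359 × 3.975e5 = 5400 J.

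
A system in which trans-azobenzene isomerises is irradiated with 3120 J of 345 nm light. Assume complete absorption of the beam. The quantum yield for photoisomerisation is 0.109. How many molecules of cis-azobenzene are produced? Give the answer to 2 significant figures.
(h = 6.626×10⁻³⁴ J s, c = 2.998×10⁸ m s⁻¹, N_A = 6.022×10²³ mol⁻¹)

Photon energy at 345 nm: hc/λ = (6.626×10⁻³⁴)(2.998×10⁸)/(345×10⁻⁹) = 5.758×10⁻¹⁹ J.
Photons incident: 3120 / 5.758×10⁻¹⁹ = 5.419×10²¹, i.e. 5.419×10²¹/6.022×10²³ = 0.008999 mol.
Product: Φ × n_abs = 0.109 × 0.008999 = 9.809×10⁻⁴ mol.
As a count: 9.809×10⁻⁴ × 6.022×10²³ = 5.9×10²⁰.

5.9×10²⁰ molecules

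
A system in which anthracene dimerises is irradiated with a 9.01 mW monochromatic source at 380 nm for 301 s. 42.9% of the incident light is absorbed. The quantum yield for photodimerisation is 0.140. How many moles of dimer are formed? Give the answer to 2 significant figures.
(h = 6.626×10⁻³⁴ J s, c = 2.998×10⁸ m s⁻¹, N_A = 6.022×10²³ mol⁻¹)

Photon energy at 380 nm: hc/λ = (6.626×10⁻³⁴)(2.998×10⁸)/(380×10⁻⁹) = 5.228×10⁻¹⁹ J.
Energy delivered: (9.01 mW)(301 s) = 2.712 J.
Photons incident: 2.712 / 5.228×10⁻¹⁹ = 5.187×10¹⁸, i.e. 5.187×10¹⁸/6.022×10²³ = 8.613×10⁻⁶ mol.
Photons absorbed: 0.429 × 8.613×10⁻⁶ = 3.695×10⁻⁶ mol.
Product: Φ × n_abs = 0.140 × 3.695×10⁻⁶ = 5.173×10⁻⁷ mol.

5.2×10⁻⁷ mol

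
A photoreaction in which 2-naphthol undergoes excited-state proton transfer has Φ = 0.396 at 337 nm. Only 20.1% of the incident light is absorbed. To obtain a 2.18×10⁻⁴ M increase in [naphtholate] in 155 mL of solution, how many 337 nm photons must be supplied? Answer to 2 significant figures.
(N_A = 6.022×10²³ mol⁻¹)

2.6×10²⁰ photons

Product: (2.18×10⁻⁴ M)(0.155 L) = 3.379×10⁻⁵ mol.
Photons that must be absorbed: 3.379×10⁻⁵ / 0.396 = 8.533×10⁻⁵ mol.
Incident photons needed: 8.533×10⁻⁵ / 0.201 = 4.245×10⁻⁴ mol.
Photon count: 4.245×10⁻⁴ × 6.022×10²³ = 2.6×10²⁰.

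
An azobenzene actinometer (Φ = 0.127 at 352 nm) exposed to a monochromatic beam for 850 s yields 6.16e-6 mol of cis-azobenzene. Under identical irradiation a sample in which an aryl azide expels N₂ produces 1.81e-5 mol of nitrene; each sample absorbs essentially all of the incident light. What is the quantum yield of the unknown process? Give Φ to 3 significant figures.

Φ = 0.373

Photons absorbed by the actinometer: 6.16e-6 / 0.127 = 4.850e-5 mol.
Φ(unknown) = 1.81e-5 / 4.850e-5 = 0.373.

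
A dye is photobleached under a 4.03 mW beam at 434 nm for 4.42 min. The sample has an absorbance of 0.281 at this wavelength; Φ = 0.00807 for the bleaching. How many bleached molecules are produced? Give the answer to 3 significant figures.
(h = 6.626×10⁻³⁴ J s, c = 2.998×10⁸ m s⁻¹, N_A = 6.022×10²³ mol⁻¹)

8.98×10¹⁵ bleached molecules

Photon energy at 434 nm: hc/λ = (6.626×10⁻³⁴)(2.998×10⁸)/(434×10⁻⁹) = 4.577×10⁻¹⁹ J.
Energy delivered: (4.03 mW)(265.2 s) = 1.069 J.
Photons incident: 1.069 / 4.577×10⁻¹⁹ = 2.336×10¹⁸, i.e. 2.336×10¹⁸/6.022×10²³ = 3.879×10⁻⁶ mol.
Fraction absorbed: 1 − 10^(−0.281) = 0.4764.
Photons absorbed: 0.4764 × 3.879×10⁻⁶ = 1.848×10⁻⁶ mol.
Product: Φ × n_abs = 0.00807 × 1.848×10⁻⁶ = 1.491×10⁻⁸ mol.
As a count: 1.491×10⁻⁸ × 6.022×10²³ = 8.98×10¹⁵.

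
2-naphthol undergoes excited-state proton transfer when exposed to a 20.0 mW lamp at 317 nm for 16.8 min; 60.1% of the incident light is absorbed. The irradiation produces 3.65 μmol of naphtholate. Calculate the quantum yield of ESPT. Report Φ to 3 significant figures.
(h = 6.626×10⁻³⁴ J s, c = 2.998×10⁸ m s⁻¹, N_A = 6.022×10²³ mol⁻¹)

Φ = 0.114

Product: 3.65 μmol = 3.65×10⁻⁶ mol.
Photon energy at 317 nm: hc/λ = (6.626×10⁻³⁴)(2.998×10⁸)/(317×10⁻⁹) = 6.266×10⁻¹⁹ J.
Energy delivered: (20.0 mW)(1008 s) = 20.16 J.
Photons incident: 20.16 / 6.266×10⁻¹⁹ = 3.217×10¹⁹, i.e. 3.217×10¹⁹/6.022×10²³ = 5.342×10⁻⁵ mol.
Photons absorbed: 0.601 × 5.342×10⁻⁵ = 3.211×10⁻⁵ mol.
Φ = 3.65×10⁻⁶ mol / 3.211×10⁻⁵ mol photons = 0.114.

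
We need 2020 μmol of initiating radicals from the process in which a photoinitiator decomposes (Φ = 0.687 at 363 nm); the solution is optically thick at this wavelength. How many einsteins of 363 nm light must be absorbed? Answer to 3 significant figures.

Product: 2020 μmol = 0.00202 mol.
Photons that must be absorbed: 0.00202 / 0.687 = 0.002940 mol.

0.00294 einstein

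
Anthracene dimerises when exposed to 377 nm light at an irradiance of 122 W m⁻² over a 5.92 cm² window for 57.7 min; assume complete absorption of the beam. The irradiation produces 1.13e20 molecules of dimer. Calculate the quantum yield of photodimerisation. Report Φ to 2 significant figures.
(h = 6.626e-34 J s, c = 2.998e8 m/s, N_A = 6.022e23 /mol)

Φ = 0.24

Product: 1.13e20 / 6.022e23 = 1.876e-4 mol.
Photon energy at 377 nm: hc/λ = (6.626e-34)(2.998e8)/(377e-9) = 5.269e-19 J.
Energy delivered: (122 W m⁻²)(5.92e-4 m²)(3462 s) = 250.0 J.
Photons incident: 250.0 / 5.269e-19 = 4.745e20, i.e. 4.745e20/6.022e23 = 7.879e-4 mol.
Φ = 1.876e-4 mol / 7.879e-4 mol photons = 0.24.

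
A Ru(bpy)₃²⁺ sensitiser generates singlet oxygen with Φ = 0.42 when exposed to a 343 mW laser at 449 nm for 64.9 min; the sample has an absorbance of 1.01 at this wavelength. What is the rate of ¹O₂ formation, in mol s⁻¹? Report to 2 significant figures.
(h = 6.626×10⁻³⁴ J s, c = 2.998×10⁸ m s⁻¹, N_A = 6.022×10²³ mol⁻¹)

Photon energy at 449 nm: hc/λ = (6.626×10⁻³⁴)(2.998×10⁸)/(449×10⁻⁹) = 4.424×10⁻¹⁹ J.
Energy delivered: (343 mW)(3894 s) = 1336 J.
Photons incident: 1336 / 4.424×10⁻¹⁹ = 3.020×10²¹, i.e. 3.020×10²¹/6.022×10²³ = 0.005015 mol.
Fraction absorbed: 1 − 10^(−1.01) = 0.9023.
Photons absorbed: 0.9023 × 0.005015 = 0.004525 mol.
Product formed: 0.42 × 0.004525 = 0.001901 mol.
Rate: 0.001901 / 3894 s = 4.9×10⁻⁷ mol s⁻¹.

4.9×10⁻⁷ mol s⁻¹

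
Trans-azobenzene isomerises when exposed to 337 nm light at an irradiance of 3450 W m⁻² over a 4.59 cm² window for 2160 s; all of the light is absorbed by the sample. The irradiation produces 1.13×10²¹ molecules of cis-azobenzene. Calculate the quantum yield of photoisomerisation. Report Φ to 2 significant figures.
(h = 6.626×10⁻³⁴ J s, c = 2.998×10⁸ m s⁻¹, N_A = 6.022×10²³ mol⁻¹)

Φ = 0.19

Product: 1.13×10²¹ / 6.022×10²³ = 0.001876 mol.
Photon energy at 337 nm: hc/λ = (6.626×10⁻³⁴)(2.998×10⁸)/(337×10⁻⁹) = 5.895×10⁻¹⁹ J.
Energy delivered: (3450 W m⁻²)(4.59×10⁻⁴ m²)(2160 s) = 3420 J.
Photons incident: 3420 / 5.895×10⁻¹⁹ = 5.802×10²¹, i.e. 5.802×10²¹/6.022×10²³ = 0.009635 mol.
Φ = 0.001876 mol / 0.009635 mol photons = 0.19.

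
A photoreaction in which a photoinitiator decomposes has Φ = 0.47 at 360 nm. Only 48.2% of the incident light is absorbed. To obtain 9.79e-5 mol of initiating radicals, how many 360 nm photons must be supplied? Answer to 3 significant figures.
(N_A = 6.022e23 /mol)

2.60e20 photons

Photons that must be absorbed: 9.79e-5 / 0.47 = 2.083e-4 mol.
Incident photons needed: 2.083e-4 / 0.482 = 4.322e-4 mol.
Photon count: 4.322e-4 × 6.022e23 = 2.60e20.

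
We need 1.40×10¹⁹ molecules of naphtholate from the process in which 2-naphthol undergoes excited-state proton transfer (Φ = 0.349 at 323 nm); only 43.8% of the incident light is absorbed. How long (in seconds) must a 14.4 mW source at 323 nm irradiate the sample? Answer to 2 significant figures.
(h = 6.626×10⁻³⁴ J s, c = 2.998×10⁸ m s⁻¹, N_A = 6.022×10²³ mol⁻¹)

t ≈ 3900 s

Product: 1.40×10¹⁹ / 6.022×10²³ = 2.325×10⁻⁵ mol.
Photons that must be absorbed: 2.325×10⁻⁵ / 0.349 = 6.662×10⁻⁵ mol.
Incident photons needed: 6.662×10⁻⁵ / 0.438 = 1.521×10⁻⁴ mol.
Photon energy: hc/λ = 6.150×10⁻¹⁹ J; per mole, 3.704×10⁵ J mol⁻¹.
Energy required: 1.521×10⁻⁴ × 3.704×10⁵ = 56.34 J.
Time: 56.34 J / 0.0144 W = 3900 s.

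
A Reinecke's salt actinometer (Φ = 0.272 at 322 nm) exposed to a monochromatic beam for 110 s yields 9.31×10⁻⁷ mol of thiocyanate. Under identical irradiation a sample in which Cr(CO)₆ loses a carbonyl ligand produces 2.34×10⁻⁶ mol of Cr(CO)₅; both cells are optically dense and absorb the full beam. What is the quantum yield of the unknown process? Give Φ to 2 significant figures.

Photons absorbed by the actinometer: 9.31×10⁻⁷ / 0.272 = 3.423×10⁻⁶ mol.
Φ(unknown) = 2.34×10⁻⁶ / 3.423×10⁻⁶ = 0.68.

Φ = 0.68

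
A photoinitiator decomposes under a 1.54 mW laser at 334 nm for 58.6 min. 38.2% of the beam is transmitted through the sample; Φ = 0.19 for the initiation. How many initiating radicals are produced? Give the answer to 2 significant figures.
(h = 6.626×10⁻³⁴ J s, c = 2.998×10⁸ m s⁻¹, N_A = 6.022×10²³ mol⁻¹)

Photon energy at 334 nm: hc/λ = (6.626×10⁻³⁴)(2.998×10⁸)/(334×10⁻⁹) = 5.948×10⁻¹⁹ J.
Energy delivered: (1.54 mW)(3516 s) = 5.415 J.
Photons incident: 5.415 / 5.948×10⁻¹⁹ = 9.104×10¹⁸, i.e. 9.104×10¹⁸/6.022×10²³ = 1.512×10⁻⁵ mol.
Fraction absorbed: 1 − 38.2/100 = 0.6180.
Photons absorbed: 0.6180 × 1.512×10⁻⁵ = 9.344×10⁻⁶ mol.
Product: Φ × n_abs = 0.19 × 9.344×10⁻⁶ = 1.775×10⁻⁶ mol.
As a count: 1.775×10⁻⁶ × 6.022×10²³ = 1.1×10¹⁸.

1.1×10¹⁸ initiating radicals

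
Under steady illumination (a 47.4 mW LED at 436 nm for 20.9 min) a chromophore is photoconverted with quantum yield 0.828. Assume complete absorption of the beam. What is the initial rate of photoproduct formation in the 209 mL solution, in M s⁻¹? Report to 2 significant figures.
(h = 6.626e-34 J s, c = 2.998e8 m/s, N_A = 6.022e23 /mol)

6.8e-7 M s⁻¹

Photon energy at 436 nm: hc/λ = (6.626e-34)(2.998e8)/(436e-9) = 4.556e-19 J.
Energy delivered: (47.4 mW)(1254 s) = 59.44 J.
Photons incident: 59.44 / 4.556e-19 = 1.305e20, i.e. 1.305e20/6.022e23 = 2.167e-4 mol.
Product formed: 0.828 × 2.167e-4 = 1.794e-4 mol.
Rate: 1.794e-4 mol / (1254 s × 0.209 L) = 6.8e-7 M s⁻¹.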